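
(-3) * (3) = -9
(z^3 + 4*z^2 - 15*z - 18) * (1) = z^3 + 4*z^2 - 15*z - 18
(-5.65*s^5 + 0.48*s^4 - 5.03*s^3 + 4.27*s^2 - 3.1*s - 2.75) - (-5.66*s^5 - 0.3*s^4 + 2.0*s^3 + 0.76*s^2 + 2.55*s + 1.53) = 0.00999999999999979*s^5 + 0.78*s^4 - 7.03*s^3 + 3.51*s^2 - 5.65*s - 4.28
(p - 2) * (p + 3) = p^2 + p - 6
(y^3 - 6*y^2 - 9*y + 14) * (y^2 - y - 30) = y^5 - 7*y^4 - 33*y^3 + 203*y^2 + 256*y - 420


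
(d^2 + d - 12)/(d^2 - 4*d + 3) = (d + 4)/(d - 1)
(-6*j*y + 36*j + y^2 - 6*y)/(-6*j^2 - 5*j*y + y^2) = (y - 6)/(j + y)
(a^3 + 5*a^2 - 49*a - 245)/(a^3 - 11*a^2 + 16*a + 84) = (a^2 + 12*a + 35)/(a^2 - 4*a - 12)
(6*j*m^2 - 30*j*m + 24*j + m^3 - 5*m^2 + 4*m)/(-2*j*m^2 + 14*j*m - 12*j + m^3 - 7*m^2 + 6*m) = (-6*j*m + 24*j - m^2 + 4*m)/(2*j*m - 12*j - m^2 + 6*m)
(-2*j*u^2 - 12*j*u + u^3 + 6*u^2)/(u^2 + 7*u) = (-2*j*u - 12*j + u^2 + 6*u)/(u + 7)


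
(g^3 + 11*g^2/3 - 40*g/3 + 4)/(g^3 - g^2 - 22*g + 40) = (g^2 + 17*g/3 - 2)/(g^2 + g - 20)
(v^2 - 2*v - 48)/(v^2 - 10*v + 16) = (v + 6)/(v - 2)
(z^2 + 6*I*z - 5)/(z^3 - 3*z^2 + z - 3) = (z + 5*I)/(z^2 - z*(3 + I) + 3*I)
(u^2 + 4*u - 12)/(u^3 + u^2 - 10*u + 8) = (u + 6)/(u^2 + 3*u - 4)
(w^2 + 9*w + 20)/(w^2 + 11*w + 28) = (w + 5)/(w + 7)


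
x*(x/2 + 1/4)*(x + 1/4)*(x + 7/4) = x^4/2 + 5*x^3/4 + 23*x^2/32 + 7*x/64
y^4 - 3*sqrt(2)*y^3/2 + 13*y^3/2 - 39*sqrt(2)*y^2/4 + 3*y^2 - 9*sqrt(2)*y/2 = y*(y + 1/2)*(y + 6)*(y - 3*sqrt(2)/2)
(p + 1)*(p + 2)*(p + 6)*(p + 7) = p^4 + 16*p^3 + 83*p^2 + 152*p + 84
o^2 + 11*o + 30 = (o + 5)*(o + 6)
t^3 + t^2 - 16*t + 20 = (t - 2)^2*(t + 5)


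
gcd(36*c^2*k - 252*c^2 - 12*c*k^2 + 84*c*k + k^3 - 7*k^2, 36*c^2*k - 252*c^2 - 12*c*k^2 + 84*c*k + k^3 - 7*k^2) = 36*c^2*k - 252*c^2 - 12*c*k^2 + 84*c*k + k^3 - 7*k^2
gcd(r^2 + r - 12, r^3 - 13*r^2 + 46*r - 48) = r - 3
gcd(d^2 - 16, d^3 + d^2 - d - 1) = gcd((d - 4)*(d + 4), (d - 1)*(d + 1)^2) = 1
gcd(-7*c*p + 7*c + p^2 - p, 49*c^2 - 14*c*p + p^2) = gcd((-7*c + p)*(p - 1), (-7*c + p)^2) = -7*c + p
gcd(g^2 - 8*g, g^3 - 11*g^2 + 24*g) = g^2 - 8*g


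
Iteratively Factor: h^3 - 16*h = (h)*(h^2 - 16) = h*(h + 4)*(h - 4)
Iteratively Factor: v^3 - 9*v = (v - 3)*(v^2 + 3*v) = v*(v - 3)*(v + 3)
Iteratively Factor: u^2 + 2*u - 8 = (u + 4)*(u - 2)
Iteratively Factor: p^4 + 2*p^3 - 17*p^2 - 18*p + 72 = (p + 4)*(p^3 - 2*p^2 - 9*p + 18) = (p - 3)*(p + 4)*(p^2 + p - 6) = (p - 3)*(p + 3)*(p + 4)*(p - 2)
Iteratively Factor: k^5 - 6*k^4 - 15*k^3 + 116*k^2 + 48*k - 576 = (k - 4)*(k^4 - 2*k^3 - 23*k^2 + 24*k + 144) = (k - 4)^2*(k^3 + 2*k^2 - 15*k - 36) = (k - 4)^2*(k + 3)*(k^2 - k - 12) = (k - 4)^2*(k + 3)^2*(k - 4)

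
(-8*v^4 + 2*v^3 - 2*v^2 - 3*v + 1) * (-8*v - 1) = 64*v^5 - 8*v^4 + 14*v^3 + 26*v^2 - 5*v - 1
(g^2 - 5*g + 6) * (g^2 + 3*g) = g^4 - 2*g^3 - 9*g^2 + 18*g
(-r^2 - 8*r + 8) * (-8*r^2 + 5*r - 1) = 8*r^4 + 59*r^3 - 103*r^2 + 48*r - 8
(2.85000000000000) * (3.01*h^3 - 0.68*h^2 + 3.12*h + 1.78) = 8.5785*h^3 - 1.938*h^2 + 8.892*h + 5.073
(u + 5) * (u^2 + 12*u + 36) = u^3 + 17*u^2 + 96*u + 180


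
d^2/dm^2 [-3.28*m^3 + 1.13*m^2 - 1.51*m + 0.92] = 2.26 - 19.68*m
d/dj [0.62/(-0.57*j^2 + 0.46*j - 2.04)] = (0.7068*j - 0.2852)/(0.57*j^2 - 0.46*j + 2.04)^2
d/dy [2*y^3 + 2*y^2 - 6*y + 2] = 6*y^2 + 4*y - 6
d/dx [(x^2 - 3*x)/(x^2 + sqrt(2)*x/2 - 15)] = (sqrt(2)*x^2 + 6*x^2 - 60*x + 90)/(2*x^4 + 2*sqrt(2)*x^3 - 59*x^2 - 30*sqrt(2)*x + 450)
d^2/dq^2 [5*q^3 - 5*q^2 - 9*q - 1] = 30*q - 10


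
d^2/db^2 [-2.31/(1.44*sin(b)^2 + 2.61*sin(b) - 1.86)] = (19.160064*sin(b)^4 + 26.045712*sin(b)^3 + 11.744271*sin(b)^2 - 40.877298*sin(b) - 43.84611)/(1.44*sin(b)^2 + 2.61*sin(b) - 1.86)^3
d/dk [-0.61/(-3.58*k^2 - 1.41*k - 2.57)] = (-4.3676*k - 0.8601)/(3.58*k^2 + 1.41*k + 2.57)^2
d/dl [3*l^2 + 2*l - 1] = 6*l + 2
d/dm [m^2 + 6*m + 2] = 2*m + 6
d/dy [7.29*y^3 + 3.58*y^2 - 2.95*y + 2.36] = 21.87*y^2 + 7.16*y - 2.95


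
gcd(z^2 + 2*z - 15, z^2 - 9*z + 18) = z - 3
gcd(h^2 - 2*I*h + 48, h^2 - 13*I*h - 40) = h - 8*I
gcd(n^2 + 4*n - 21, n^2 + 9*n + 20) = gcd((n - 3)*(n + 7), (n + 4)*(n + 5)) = 1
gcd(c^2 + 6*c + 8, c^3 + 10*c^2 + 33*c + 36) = c + 4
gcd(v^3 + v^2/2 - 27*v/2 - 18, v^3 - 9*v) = v + 3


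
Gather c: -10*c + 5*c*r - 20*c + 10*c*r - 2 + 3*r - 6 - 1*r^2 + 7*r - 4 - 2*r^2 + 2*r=c*(15*r - 30) - 3*r^2 + 12*r - 12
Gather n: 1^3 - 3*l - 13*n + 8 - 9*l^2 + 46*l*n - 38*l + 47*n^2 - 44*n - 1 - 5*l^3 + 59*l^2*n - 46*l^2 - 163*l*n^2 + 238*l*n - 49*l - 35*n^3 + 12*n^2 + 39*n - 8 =-5*l^3 - 55*l^2 - 90*l - 35*n^3 + n^2*(59 - 163*l) + n*(59*l^2 + 284*l - 18)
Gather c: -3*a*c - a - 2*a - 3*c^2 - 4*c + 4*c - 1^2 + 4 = -3*a*c - 3*a - 3*c^2 + 3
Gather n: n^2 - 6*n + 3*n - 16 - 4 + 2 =n^2 - 3*n - 18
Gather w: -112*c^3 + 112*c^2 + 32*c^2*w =-112*c^3 + 32*c^2*w + 112*c^2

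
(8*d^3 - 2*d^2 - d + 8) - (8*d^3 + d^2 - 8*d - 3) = -3*d^2 + 7*d + 11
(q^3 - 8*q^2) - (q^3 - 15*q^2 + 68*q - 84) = 7*q^2 - 68*q + 84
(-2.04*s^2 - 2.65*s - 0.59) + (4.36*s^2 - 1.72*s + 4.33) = 2.32*s^2 - 4.37*s + 3.74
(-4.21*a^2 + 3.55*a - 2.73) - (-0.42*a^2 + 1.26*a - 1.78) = -3.79*a^2 + 2.29*a - 0.95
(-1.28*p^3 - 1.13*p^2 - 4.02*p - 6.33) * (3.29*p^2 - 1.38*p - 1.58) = -4.2112*p^5 - 1.9513*p^4 - 9.644*p^3 - 13.4927*p^2 + 15.087*p + 10.0014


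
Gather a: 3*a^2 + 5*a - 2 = 3*a^2 + 5*a - 2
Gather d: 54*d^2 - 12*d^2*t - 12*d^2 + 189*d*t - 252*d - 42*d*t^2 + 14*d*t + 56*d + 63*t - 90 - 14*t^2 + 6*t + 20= d^2*(42 - 12*t) + d*(-42*t^2 + 203*t - 196) - 14*t^2 + 69*t - 70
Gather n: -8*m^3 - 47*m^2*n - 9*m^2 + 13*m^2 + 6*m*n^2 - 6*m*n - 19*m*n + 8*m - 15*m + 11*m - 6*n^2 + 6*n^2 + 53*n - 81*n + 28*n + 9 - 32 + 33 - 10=-8*m^3 + 4*m^2 + 6*m*n^2 + 4*m + n*(-47*m^2 - 25*m)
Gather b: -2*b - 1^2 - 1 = -2*b - 2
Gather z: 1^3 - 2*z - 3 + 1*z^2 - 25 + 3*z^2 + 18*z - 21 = 4*z^2 + 16*z - 48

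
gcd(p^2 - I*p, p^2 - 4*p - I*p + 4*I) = p - I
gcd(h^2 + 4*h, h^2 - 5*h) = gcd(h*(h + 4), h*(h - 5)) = h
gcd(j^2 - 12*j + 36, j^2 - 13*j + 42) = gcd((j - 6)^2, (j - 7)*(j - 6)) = j - 6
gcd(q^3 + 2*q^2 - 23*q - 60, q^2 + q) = 1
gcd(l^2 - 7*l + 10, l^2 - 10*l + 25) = l - 5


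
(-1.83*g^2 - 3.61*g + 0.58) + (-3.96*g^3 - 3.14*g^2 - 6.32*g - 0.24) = -3.96*g^3 - 4.97*g^2 - 9.93*g + 0.34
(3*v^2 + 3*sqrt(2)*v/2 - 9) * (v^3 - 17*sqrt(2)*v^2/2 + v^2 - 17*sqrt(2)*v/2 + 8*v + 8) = 3*v^5 - 24*sqrt(2)*v^4 + 3*v^4 - 24*sqrt(2)*v^3 - 21*v^3/2 - 21*v^2/2 + 177*sqrt(2)*v^2/2 - 72*v + 177*sqrt(2)*v/2 - 72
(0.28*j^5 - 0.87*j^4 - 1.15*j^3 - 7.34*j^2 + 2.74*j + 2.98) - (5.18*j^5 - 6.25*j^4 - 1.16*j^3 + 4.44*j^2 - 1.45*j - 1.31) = -4.9*j^5 + 5.38*j^4 + 0.01*j^3 - 11.78*j^2 + 4.19*j + 4.29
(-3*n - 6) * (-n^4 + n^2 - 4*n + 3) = 3*n^5 + 6*n^4 - 3*n^3 + 6*n^2 + 15*n - 18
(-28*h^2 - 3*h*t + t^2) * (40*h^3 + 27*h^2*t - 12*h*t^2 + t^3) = -1120*h^5 - 876*h^4*t + 295*h^3*t^2 + 35*h^2*t^3 - 15*h*t^4 + t^5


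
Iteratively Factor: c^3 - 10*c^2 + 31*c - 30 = (c - 2)*(c^2 - 8*c + 15) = (c - 5)*(c - 2)*(c - 3)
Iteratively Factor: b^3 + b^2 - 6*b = (b)*(b^2 + b - 6) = b*(b + 3)*(b - 2)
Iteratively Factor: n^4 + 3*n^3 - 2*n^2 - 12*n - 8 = (n + 2)*(n^3 + n^2 - 4*n - 4) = (n - 2)*(n + 2)*(n^2 + 3*n + 2) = (n - 2)*(n + 2)^2*(n + 1)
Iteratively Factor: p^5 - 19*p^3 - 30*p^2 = (p + 2)*(p^4 - 2*p^3 - 15*p^2) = p*(p + 2)*(p^3 - 2*p^2 - 15*p) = p*(p + 2)*(p + 3)*(p^2 - 5*p) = p^2*(p + 2)*(p + 3)*(p - 5)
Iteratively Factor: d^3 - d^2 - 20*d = (d - 5)*(d^2 + 4*d) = (d - 5)*(d + 4)*(d)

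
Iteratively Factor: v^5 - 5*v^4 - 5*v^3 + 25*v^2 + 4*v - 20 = (v - 5)*(v^4 - 5*v^2 + 4) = (v - 5)*(v - 2)*(v^3 + 2*v^2 - v - 2) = (v - 5)*(v - 2)*(v + 2)*(v^2 - 1) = (v - 5)*(v - 2)*(v - 1)*(v + 2)*(v + 1)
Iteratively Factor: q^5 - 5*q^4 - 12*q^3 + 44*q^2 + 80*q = (q + 2)*(q^4 - 7*q^3 + 2*q^2 + 40*q) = (q - 4)*(q + 2)*(q^3 - 3*q^2 - 10*q) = (q - 5)*(q - 4)*(q + 2)*(q^2 + 2*q) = (q - 5)*(q - 4)*(q + 2)^2*(q)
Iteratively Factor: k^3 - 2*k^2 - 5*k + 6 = (k - 3)*(k^2 + k - 2) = (k - 3)*(k + 2)*(k - 1)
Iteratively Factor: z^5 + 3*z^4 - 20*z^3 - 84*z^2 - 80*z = (z + 2)*(z^4 + z^3 - 22*z^2 - 40*z) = z*(z + 2)*(z^3 + z^2 - 22*z - 40) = z*(z + 2)*(z + 4)*(z^2 - 3*z - 10) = z*(z + 2)^2*(z + 4)*(z - 5)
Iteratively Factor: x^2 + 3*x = (x + 3)*(x)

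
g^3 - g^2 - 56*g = g*(g - 8)*(g + 7)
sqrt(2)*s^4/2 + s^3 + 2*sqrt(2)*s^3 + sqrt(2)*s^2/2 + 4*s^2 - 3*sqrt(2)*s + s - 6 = (s - 1)*(s + 2)*(s + 3)*(sqrt(2)*s/2 + 1)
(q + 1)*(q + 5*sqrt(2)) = q^2 + q + 5*sqrt(2)*q + 5*sqrt(2)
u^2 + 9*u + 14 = (u + 2)*(u + 7)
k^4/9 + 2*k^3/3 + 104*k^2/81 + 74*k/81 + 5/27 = (k/3 + 1/3)*(k/3 + 1)*(k + 1/3)*(k + 5/3)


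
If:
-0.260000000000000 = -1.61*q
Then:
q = 0.16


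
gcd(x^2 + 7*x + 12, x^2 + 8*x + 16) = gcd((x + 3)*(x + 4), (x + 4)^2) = x + 4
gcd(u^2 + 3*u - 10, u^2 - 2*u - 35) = u + 5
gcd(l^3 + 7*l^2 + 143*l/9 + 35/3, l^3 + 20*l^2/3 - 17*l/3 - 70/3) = l + 5/3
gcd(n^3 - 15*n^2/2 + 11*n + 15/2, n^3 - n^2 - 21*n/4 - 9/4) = n^2 - 5*n/2 - 3/2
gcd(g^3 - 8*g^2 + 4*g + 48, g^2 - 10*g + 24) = g^2 - 10*g + 24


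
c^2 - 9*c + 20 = (c - 5)*(c - 4)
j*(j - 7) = j^2 - 7*j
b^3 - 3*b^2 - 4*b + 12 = (b - 3)*(b - 2)*(b + 2)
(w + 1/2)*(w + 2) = w^2 + 5*w/2 + 1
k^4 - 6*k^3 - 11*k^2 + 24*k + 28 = (k - 7)*(k - 2)*(k + 1)*(k + 2)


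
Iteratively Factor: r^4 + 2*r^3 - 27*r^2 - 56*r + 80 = (r + 4)*(r^3 - 2*r^2 - 19*r + 20) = (r - 5)*(r + 4)*(r^2 + 3*r - 4) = (r - 5)*(r - 1)*(r + 4)*(r + 4)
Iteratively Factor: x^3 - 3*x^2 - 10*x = (x - 5)*(x^2 + 2*x) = (x - 5)*(x + 2)*(x)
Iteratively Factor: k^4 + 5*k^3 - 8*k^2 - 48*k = (k)*(k^3 + 5*k^2 - 8*k - 48) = k*(k + 4)*(k^2 + k - 12) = k*(k + 4)^2*(k - 3)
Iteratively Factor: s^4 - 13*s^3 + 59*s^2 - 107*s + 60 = (s - 4)*(s^3 - 9*s^2 + 23*s - 15) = (s - 4)*(s - 1)*(s^2 - 8*s + 15) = (s - 5)*(s - 4)*(s - 1)*(s - 3)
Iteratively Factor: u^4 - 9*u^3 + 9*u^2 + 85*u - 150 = (u + 3)*(u^3 - 12*u^2 + 45*u - 50) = (u - 2)*(u + 3)*(u^2 - 10*u + 25) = (u - 5)*(u - 2)*(u + 3)*(u - 5)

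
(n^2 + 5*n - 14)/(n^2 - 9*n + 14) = (n + 7)/(n - 7)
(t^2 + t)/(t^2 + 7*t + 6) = t/(t + 6)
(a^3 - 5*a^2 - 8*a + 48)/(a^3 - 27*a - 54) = (a^2 - 8*a + 16)/(a^2 - 3*a - 18)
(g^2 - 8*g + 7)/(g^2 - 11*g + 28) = (g - 1)/(g - 4)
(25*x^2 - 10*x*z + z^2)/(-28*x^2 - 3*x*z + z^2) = (-25*x^2 + 10*x*z - z^2)/(28*x^2 + 3*x*z - z^2)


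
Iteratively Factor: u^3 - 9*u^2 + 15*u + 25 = (u - 5)*(u^2 - 4*u - 5) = (u - 5)*(u + 1)*(u - 5)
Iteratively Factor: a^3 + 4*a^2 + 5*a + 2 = (a + 2)*(a^2 + 2*a + 1) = (a + 1)*(a + 2)*(a + 1)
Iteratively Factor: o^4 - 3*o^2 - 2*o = (o + 1)*(o^3 - o^2 - 2*o) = (o + 1)^2*(o^2 - 2*o) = o*(o + 1)^2*(o - 2)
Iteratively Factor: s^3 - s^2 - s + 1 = (s - 1)*(s^2 - 1) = (s - 1)*(s + 1)*(s - 1)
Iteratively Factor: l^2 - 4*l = (l - 4)*(l)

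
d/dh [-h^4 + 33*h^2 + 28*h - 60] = -4*h^3 + 66*h + 28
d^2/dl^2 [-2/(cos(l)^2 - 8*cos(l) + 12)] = 4*(2*sin(l)^4 - 9*sin(l)^2 + 63*cos(l) - 3*cos(3*l) - 45)/((cos(l) - 6)^3*(cos(l) - 2)^3)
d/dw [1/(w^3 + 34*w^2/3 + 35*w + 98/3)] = 3*(-9*w^2 - 68*w - 105)/(3*w^3 + 34*w^2 + 105*w + 98)^2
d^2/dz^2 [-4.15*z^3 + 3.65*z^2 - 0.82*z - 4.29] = 7.3 - 24.9*z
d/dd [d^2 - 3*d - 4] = 2*d - 3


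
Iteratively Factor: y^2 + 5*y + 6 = (y + 3)*(y + 2)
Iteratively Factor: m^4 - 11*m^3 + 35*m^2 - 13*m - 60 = (m - 3)*(m^3 - 8*m^2 + 11*m + 20) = (m - 5)*(m - 3)*(m^2 - 3*m - 4) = (m - 5)*(m - 3)*(m + 1)*(m - 4)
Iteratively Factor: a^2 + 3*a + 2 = (a + 2)*(a + 1)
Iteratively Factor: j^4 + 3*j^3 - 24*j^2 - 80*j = (j + 4)*(j^3 - j^2 - 20*j) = (j + 4)^2*(j^2 - 5*j) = (j - 5)*(j + 4)^2*(j)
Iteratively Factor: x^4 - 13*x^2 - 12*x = (x + 1)*(x^3 - x^2 - 12*x) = (x + 1)*(x + 3)*(x^2 - 4*x) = (x - 4)*(x + 1)*(x + 3)*(x)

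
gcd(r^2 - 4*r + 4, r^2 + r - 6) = r - 2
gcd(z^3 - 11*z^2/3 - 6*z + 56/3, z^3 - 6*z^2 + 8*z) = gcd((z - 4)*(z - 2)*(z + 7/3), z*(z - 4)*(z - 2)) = z^2 - 6*z + 8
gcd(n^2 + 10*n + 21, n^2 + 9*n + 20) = 1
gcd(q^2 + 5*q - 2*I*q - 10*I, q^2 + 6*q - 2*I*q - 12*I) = q - 2*I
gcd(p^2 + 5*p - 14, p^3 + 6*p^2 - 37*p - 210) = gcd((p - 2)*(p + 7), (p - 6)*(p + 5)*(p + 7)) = p + 7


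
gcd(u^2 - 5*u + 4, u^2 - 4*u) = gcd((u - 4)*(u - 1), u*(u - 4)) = u - 4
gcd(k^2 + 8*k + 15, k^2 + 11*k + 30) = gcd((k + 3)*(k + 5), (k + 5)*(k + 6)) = k + 5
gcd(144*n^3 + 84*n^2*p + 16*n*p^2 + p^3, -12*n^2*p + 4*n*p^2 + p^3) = 6*n + p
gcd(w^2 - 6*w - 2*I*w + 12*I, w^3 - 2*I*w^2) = w - 2*I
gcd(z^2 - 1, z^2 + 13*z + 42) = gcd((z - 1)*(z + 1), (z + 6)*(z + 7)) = 1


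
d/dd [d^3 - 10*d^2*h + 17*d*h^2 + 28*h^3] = 3*d^2 - 20*d*h + 17*h^2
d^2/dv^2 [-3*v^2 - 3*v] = -6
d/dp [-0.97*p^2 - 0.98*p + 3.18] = -1.94*p - 0.98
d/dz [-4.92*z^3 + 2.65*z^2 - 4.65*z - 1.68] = -14.76*z^2 + 5.3*z - 4.65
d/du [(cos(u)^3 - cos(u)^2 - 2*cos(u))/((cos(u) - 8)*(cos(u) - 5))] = (-cos(u)^4 + 26*cos(u)^3 - 135*cos(u)^2 + 80*cos(u) + 80)*sin(u)/((cos(u) - 8)^2*(cos(u) - 5)^2)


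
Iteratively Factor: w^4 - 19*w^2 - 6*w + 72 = (w - 2)*(w^3 + 2*w^2 - 15*w - 36) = (w - 2)*(w + 3)*(w^2 - w - 12) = (w - 4)*(w - 2)*(w + 3)*(w + 3)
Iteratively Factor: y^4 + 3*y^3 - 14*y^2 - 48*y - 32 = (y + 4)*(y^3 - y^2 - 10*y - 8) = (y - 4)*(y + 4)*(y^2 + 3*y + 2) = (y - 4)*(y + 2)*(y + 4)*(y + 1)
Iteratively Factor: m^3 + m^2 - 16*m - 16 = (m - 4)*(m^2 + 5*m + 4) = (m - 4)*(m + 4)*(m + 1)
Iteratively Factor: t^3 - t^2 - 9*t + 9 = (t - 1)*(t^2 - 9) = (t - 1)*(t + 3)*(t - 3)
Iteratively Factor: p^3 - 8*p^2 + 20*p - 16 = (p - 4)*(p^2 - 4*p + 4) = (p - 4)*(p - 2)*(p - 2)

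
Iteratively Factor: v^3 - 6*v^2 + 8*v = (v)*(v^2 - 6*v + 8) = v*(v - 2)*(v - 4)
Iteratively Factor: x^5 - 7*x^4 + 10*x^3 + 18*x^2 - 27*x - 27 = (x - 3)*(x^4 - 4*x^3 - 2*x^2 + 12*x + 9) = (x - 3)*(x + 1)*(x^3 - 5*x^2 + 3*x + 9) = (x - 3)*(x + 1)^2*(x^2 - 6*x + 9) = (x - 3)^2*(x + 1)^2*(x - 3)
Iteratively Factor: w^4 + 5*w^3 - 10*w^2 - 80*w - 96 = (w - 4)*(w^3 + 9*w^2 + 26*w + 24) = (w - 4)*(w + 4)*(w^2 + 5*w + 6) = (w - 4)*(w + 2)*(w + 4)*(w + 3)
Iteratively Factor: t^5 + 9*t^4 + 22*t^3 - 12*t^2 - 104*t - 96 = (t + 4)*(t^4 + 5*t^3 + 2*t^2 - 20*t - 24) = (t + 3)*(t + 4)*(t^3 + 2*t^2 - 4*t - 8) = (t + 2)*(t + 3)*(t + 4)*(t^2 - 4) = (t - 2)*(t + 2)*(t + 3)*(t + 4)*(t + 2)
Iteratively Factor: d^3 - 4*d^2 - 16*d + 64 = (d + 4)*(d^2 - 8*d + 16) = (d - 4)*(d + 4)*(d - 4)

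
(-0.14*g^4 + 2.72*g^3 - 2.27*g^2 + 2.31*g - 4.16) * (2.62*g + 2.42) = -0.3668*g^5 + 6.7876*g^4 + 0.635000000000001*g^3 + 0.5588*g^2 - 5.309*g - 10.0672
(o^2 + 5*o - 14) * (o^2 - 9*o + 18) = o^4 - 4*o^3 - 41*o^2 + 216*o - 252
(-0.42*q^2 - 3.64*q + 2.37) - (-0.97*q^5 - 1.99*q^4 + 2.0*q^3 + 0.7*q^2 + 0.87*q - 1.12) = 0.97*q^5 + 1.99*q^4 - 2.0*q^3 - 1.12*q^2 - 4.51*q + 3.49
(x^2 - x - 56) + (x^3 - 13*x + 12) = x^3 + x^2 - 14*x - 44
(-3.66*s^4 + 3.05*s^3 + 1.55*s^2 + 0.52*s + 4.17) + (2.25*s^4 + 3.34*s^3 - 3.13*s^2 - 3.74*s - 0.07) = -1.41*s^4 + 6.39*s^3 - 1.58*s^2 - 3.22*s + 4.1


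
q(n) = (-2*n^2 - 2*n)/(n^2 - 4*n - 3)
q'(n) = (4 - 2*n)*(-2*n^2 - 2*n)/(n^2 - 4*n - 3)^2 + (-4*n - 2)/(n^2 - 4*n - 3) = 2*(5*n^2 + 6*n + 3)/(n^4 - 8*n^3 + 10*n^2 + 24*n + 9)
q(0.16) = 0.10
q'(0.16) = 0.63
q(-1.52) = -0.29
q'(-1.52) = 0.37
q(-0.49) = -0.62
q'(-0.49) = 3.94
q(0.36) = 0.23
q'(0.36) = 0.63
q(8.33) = -4.70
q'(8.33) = 0.73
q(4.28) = 25.09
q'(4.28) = 74.11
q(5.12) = -22.92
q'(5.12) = 44.08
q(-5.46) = -1.00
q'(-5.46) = 0.10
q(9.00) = -4.29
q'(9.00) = 0.52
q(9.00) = -4.29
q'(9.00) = 0.52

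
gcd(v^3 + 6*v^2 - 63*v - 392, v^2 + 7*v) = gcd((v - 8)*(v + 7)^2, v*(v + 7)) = v + 7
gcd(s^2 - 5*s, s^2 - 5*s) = s^2 - 5*s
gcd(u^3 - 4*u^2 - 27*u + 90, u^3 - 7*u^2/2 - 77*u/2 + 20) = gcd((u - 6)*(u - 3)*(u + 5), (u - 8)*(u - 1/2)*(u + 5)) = u + 5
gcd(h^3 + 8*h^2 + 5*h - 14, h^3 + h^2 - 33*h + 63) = h + 7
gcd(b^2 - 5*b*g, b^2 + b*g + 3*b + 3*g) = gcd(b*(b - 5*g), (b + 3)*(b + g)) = 1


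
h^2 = h^2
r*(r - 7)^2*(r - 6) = r^4 - 20*r^3 + 133*r^2 - 294*r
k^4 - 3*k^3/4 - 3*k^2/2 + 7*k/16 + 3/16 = (k - 3/2)*(k - 1/2)*(k + 1/4)*(k + 1)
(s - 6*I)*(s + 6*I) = s^2 + 36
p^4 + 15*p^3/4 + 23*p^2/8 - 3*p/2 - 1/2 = (p - 1/2)*(p + 1/4)*(p + 2)^2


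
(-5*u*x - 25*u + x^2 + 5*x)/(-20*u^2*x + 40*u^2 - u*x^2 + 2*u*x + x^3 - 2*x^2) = (x + 5)/(4*u*x - 8*u + x^2 - 2*x)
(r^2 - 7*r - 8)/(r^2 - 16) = (r^2 - 7*r - 8)/(r^2 - 16)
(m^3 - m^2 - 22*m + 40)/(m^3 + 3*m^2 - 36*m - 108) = (m^3 - m^2 - 22*m + 40)/(m^3 + 3*m^2 - 36*m - 108)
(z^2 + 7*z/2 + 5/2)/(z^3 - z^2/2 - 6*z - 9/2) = (2*z + 5)/(2*z^2 - 3*z - 9)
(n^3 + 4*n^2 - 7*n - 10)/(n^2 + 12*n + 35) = (n^2 - n - 2)/(n + 7)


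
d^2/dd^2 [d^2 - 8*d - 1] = 2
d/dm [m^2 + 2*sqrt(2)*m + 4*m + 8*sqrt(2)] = 2*m + 2*sqrt(2) + 4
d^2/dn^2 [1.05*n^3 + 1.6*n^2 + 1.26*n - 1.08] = 6.3*n + 3.2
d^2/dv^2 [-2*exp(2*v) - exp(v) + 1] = (-8*exp(v) - 1)*exp(v)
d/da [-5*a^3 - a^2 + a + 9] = -15*a^2 - 2*a + 1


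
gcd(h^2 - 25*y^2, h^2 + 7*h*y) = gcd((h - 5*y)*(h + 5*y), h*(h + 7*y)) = 1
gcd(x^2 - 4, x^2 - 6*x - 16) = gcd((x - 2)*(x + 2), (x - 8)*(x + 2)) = x + 2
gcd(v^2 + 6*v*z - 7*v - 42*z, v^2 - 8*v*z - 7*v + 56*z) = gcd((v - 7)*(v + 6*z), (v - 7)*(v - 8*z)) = v - 7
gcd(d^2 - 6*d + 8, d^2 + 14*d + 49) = 1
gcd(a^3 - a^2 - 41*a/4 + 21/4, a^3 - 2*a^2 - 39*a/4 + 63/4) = a^2 - a/2 - 21/2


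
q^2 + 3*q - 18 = (q - 3)*(q + 6)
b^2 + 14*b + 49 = (b + 7)^2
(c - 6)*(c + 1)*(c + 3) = c^3 - 2*c^2 - 21*c - 18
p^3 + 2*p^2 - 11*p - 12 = (p - 3)*(p + 1)*(p + 4)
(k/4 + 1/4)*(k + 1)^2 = k^3/4 + 3*k^2/4 + 3*k/4 + 1/4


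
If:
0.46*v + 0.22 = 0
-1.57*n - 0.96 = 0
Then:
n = -0.61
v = -0.48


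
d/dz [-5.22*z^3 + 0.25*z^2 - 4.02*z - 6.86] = -15.66*z^2 + 0.5*z - 4.02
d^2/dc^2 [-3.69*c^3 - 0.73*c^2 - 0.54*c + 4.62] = -22.14*c - 1.46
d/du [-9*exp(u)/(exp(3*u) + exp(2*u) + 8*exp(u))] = (18*exp(u) + 9)*exp(u)/(exp(2*u) + exp(u) + 8)^2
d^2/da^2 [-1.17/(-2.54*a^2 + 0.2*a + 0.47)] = (15.096744*a^2 - 1.18872*a - 1.17*(5.08*a - 0.2)*(10.16*a - 0.4) - 2.793492)/(-2.54*a^2 + 0.2*a + 0.47)^3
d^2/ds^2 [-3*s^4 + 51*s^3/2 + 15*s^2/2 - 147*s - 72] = -36*s^2 + 153*s + 15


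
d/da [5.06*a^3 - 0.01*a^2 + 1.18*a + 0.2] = 15.18*a^2 - 0.02*a + 1.18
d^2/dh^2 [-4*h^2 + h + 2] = -8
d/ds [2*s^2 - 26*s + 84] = 4*s - 26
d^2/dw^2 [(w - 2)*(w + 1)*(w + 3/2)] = 6*w + 1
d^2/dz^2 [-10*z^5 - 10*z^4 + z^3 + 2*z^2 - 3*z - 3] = -200*z^3 - 120*z^2 + 6*z + 4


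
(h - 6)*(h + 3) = h^2 - 3*h - 18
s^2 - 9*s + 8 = (s - 8)*(s - 1)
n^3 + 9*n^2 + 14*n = n*(n + 2)*(n + 7)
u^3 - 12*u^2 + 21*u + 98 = (u - 7)^2*(u + 2)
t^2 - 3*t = t*(t - 3)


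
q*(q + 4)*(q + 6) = q^3 + 10*q^2 + 24*q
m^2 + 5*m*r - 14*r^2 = (m - 2*r)*(m + 7*r)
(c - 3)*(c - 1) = c^2 - 4*c + 3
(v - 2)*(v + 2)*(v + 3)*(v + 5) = v^4 + 8*v^3 + 11*v^2 - 32*v - 60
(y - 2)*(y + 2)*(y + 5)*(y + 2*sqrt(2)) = y^4 + 2*sqrt(2)*y^3 + 5*y^3 - 4*y^2 + 10*sqrt(2)*y^2 - 20*y - 8*sqrt(2)*y - 40*sqrt(2)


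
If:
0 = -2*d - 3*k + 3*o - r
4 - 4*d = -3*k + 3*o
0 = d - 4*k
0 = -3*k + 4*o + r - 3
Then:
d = 4/7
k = 1/7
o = 5/7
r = 4/7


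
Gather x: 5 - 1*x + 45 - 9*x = 50 - 10*x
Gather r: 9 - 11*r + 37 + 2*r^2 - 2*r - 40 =2*r^2 - 13*r + 6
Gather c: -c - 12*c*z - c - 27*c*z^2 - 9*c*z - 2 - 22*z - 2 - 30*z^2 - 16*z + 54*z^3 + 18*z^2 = c*(-27*z^2 - 21*z - 2) + 54*z^3 - 12*z^2 - 38*z - 4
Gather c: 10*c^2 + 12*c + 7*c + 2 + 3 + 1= 10*c^2 + 19*c + 6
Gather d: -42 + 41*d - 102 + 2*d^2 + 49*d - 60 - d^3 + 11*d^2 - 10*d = -d^3 + 13*d^2 + 80*d - 204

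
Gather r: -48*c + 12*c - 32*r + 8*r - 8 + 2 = -36*c - 24*r - 6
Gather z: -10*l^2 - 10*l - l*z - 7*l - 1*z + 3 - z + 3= -10*l^2 - 17*l + z*(-l - 2) + 6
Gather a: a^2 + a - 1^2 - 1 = a^2 + a - 2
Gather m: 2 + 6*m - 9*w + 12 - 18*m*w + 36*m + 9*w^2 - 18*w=m*(42 - 18*w) + 9*w^2 - 27*w + 14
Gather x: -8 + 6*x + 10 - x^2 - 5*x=-x^2 + x + 2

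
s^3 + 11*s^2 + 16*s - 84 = (s - 2)*(s + 6)*(s + 7)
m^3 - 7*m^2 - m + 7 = (m - 7)*(m - 1)*(m + 1)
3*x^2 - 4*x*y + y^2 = (-3*x + y)*(-x + y)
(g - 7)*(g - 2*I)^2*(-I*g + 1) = -I*g^4 - 3*g^3 + 7*I*g^3 + 21*g^2 - 4*g + 28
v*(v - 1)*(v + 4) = v^3 + 3*v^2 - 4*v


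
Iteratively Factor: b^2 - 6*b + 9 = (b - 3)*(b - 3)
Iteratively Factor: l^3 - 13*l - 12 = (l + 3)*(l^2 - 3*l - 4) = (l + 1)*(l + 3)*(l - 4)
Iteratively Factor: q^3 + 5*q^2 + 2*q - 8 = (q + 2)*(q^2 + 3*q - 4) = (q - 1)*(q + 2)*(q + 4)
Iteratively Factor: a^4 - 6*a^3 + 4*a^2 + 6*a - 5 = (a - 1)*(a^3 - 5*a^2 - a + 5) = (a - 5)*(a - 1)*(a^2 - 1) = (a - 5)*(a - 1)^2*(a + 1)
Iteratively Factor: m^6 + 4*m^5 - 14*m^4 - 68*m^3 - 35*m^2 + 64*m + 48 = (m - 4)*(m^5 + 8*m^4 + 18*m^3 + 4*m^2 - 19*m - 12) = (m - 4)*(m + 1)*(m^4 + 7*m^3 + 11*m^2 - 7*m - 12) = (m - 4)*(m + 1)^2*(m^3 + 6*m^2 + 5*m - 12) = (m - 4)*(m - 1)*(m + 1)^2*(m^2 + 7*m + 12) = (m - 4)*(m - 1)*(m + 1)^2*(m + 4)*(m + 3)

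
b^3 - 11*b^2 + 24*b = b*(b - 8)*(b - 3)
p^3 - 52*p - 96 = (p - 8)*(p + 2)*(p + 6)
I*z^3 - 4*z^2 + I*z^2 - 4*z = z*(z + 4*I)*(I*z + I)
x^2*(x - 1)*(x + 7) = x^4 + 6*x^3 - 7*x^2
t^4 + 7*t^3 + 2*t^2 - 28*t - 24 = (t - 2)*(t + 1)*(t + 2)*(t + 6)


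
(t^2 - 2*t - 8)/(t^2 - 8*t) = (t^2 - 2*t - 8)/(t*(t - 8))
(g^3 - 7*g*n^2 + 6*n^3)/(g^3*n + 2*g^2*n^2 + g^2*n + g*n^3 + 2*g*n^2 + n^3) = (g^3 - 7*g*n^2 + 6*n^3)/(n*(g^3 + 2*g^2*n + g^2 + g*n^2 + 2*g*n + n^2))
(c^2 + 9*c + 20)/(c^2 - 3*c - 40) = (c + 4)/(c - 8)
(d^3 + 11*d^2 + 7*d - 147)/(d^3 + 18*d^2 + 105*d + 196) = (d - 3)/(d + 4)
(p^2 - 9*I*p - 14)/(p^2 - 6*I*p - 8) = (p - 7*I)/(p - 4*I)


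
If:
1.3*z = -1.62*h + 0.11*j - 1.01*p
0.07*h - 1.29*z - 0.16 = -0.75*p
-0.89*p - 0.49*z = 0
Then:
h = 24.3274478330658*z + 2.28571428571429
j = 365.039982489421*z + 33.6623376623377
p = -0.550561797752809*z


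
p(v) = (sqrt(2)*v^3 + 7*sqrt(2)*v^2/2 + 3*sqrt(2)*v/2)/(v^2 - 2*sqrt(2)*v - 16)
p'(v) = (-2*v + 2*sqrt(2))*(sqrt(2)*v^3 + 7*sqrt(2)*v^2/2 + 3*sqrt(2)*v/2)/(v^2 - 2*sqrt(2)*v - 16)^2 + (3*sqrt(2)*v^2 + 7*sqrt(2)*v + 3*sqrt(2)/2)/(v^2 - 2*sqrt(2)*v - 16) = sqrt(2)*(-v*(v - sqrt(2))*(2*v^2 + 7*v + 3) + (-6*v^2 - 14*v - 3)*(-v^2 + 2*sqrt(2)*v + 16)/2)/(-v^2 + 2*sqrt(2)*v + 16)^2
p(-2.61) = -1.68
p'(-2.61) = 4.63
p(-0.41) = 0.01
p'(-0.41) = 0.08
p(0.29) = -0.06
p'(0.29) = -0.31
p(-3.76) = -1.50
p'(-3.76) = 1.06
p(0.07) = -0.01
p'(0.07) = -0.17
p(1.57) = -1.17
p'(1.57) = -1.58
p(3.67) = -11.18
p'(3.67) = -11.31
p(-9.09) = -7.28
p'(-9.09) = 1.19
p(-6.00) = -3.79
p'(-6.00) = 1.06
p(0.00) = 0.00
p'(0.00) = -0.13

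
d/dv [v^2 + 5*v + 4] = 2*v + 5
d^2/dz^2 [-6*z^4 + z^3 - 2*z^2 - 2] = -72*z^2 + 6*z - 4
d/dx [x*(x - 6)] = 2*x - 6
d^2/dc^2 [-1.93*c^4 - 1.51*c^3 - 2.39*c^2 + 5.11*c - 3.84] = -23.16*c^2 - 9.06*c - 4.78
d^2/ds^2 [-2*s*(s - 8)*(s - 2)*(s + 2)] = -24*s^2 + 96*s + 16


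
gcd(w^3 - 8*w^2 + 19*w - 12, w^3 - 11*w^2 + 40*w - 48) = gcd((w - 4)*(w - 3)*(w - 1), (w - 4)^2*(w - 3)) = w^2 - 7*w + 12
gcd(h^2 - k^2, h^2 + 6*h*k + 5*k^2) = h + k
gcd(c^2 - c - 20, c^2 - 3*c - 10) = c - 5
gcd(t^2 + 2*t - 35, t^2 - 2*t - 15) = t - 5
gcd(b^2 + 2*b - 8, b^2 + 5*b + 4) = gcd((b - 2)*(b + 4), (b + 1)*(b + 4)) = b + 4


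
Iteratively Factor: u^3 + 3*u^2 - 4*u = (u)*(u^2 + 3*u - 4) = u*(u + 4)*(u - 1)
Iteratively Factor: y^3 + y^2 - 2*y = (y - 1)*(y^2 + 2*y) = y*(y - 1)*(y + 2)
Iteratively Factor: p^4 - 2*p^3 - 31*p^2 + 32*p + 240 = (p + 4)*(p^3 - 6*p^2 - 7*p + 60) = (p - 4)*(p + 4)*(p^2 - 2*p - 15) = (p - 5)*(p - 4)*(p + 4)*(p + 3)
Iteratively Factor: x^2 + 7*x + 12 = (x + 3)*(x + 4)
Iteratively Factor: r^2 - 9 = (r + 3)*(r - 3)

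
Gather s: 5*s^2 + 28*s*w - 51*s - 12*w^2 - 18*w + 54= 5*s^2 + s*(28*w - 51) - 12*w^2 - 18*w + 54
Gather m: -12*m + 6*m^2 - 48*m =6*m^2 - 60*m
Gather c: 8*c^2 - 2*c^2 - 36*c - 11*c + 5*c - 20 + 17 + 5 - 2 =6*c^2 - 42*c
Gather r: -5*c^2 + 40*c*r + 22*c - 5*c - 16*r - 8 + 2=-5*c^2 + 17*c + r*(40*c - 16) - 6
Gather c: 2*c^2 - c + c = 2*c^2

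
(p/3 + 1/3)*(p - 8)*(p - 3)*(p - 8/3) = p^4/3 - 38*p^3/9 + 119*p^2/9 - 32*p/9 - 64/3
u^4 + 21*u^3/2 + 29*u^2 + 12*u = u*(u + 1/2)*(u + 4)*(u + 6)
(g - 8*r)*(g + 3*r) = g^2 - 5*g*r - 24*r^2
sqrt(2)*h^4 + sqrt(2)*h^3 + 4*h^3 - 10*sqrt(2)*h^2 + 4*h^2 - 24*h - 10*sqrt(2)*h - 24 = (h - 2*sqrt(2))*(h + sqrt(2))*(h + 3*sqrt(2))*(sqrt(2)*h + sqrt(2))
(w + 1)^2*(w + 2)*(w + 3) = w^4 + 7*w^3 + 17*w^2 + 17*w + 6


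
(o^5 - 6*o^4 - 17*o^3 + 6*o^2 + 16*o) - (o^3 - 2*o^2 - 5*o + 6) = o^5 - 6*o^4 - 18*o^3 + 8*o^2 + 21*o - 6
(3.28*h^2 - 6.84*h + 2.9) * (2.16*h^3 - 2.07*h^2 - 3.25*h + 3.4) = 7.0848*h^5 - 21.564*h^4 + 9.7628*h^3 + 27.379*h^2 - 32.681*h + 9.86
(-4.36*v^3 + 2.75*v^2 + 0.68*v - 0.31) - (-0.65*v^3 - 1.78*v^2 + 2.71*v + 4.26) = -3.71*v^3 + 4.53*v^2 - 2.03*v - 4.57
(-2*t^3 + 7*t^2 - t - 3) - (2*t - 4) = -2*t^3 + 7*t^2 - 3*t + 1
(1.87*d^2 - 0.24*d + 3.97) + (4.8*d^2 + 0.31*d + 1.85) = 6.67*d^2 + 0.07*d + 5.82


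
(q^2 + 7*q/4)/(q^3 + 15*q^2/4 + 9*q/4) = (4*q + 7)/(4*q^2 + 15*q + 9)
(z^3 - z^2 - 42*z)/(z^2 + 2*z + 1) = z*(z^2 - z - 42)/(z^2 + 2*z + 1)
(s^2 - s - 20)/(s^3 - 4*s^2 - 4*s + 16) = (s^2 - s - 20)/(s^3 - 4*s^2 - 4*s + 16)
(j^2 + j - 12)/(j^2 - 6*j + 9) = (j + 4)/(j - 3)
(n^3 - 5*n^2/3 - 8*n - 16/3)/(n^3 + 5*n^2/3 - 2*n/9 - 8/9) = 3*(n - 4)/(3*n - 2)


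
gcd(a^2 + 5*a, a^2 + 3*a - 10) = a + 5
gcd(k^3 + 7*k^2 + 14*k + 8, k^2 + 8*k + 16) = k + 4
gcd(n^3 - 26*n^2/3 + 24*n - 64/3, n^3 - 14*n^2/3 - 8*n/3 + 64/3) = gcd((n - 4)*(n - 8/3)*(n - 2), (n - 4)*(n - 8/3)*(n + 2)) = n^2 - 20*n/3 + 32/3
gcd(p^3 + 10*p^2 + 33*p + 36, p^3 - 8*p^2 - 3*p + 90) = p + 3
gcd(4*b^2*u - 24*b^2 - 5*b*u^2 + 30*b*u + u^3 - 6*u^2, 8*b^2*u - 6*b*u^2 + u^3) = -4*b + u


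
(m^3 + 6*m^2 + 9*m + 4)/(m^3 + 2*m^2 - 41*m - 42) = (m^2 + 5*m + 4)/(m^2 + m - 42)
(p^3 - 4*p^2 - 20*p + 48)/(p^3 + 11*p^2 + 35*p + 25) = (p^3 - 4*p^2 - 20*p + 48)/(p^3 + 11*p^2 + 35*p + 25)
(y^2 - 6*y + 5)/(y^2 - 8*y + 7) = (y - 5)/(y - 7)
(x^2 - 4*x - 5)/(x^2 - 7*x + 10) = (x + 1)/(x - 2)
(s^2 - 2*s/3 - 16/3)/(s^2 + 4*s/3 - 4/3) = (3*s - 8)/(3*s - 2)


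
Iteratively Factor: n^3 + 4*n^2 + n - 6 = (n + 2)*(n^2 + 2*n - 3) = (n - 1)*(n + 2)*(n + 3)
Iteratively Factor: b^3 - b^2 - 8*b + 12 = (b - 2)*(b^2 + b - 6) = (b - 2)*(b + 3)*(b - 2)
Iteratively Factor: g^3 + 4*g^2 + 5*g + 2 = (g + 1)*(g^2 + 3*g + 2) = (g + 1)*(g + 2)*(g + 1)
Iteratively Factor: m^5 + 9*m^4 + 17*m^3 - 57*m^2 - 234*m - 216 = (m + 3)*(m^4 + 6*m^3 - m^2 - 54*m - 72) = (m + 3)*(m + 4)*(m^3 + 2*m^2 - 9*m - 18) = (m + 2)*(m + 3)*(m + 4)*(m^2 - 9) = (m + 2)*(m + 3)^2*(m + 4)*(m - 3)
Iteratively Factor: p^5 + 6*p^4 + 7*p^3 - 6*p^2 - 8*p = (p - 1)*(p^4 + 7*p^3 + 14*p^2 + 8*p) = p*(p - 1)*(p^3 + 7*p^2 + 14*p + 8) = p*(p - 1)*(p + 2)*(p^2 + 5*p + 4) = p*(p - 1)*(p + 2)*(p + 4)*(p + 1)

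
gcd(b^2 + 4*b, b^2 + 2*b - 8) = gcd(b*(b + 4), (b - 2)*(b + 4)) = b + 4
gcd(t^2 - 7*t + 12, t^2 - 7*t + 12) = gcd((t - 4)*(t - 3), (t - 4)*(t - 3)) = t^2 - 7*t + 12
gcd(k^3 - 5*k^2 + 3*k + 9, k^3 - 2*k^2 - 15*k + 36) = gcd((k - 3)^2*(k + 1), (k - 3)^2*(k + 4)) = k^2 - 6*k + 9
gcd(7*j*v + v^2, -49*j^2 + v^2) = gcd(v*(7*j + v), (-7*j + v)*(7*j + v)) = 7*j + v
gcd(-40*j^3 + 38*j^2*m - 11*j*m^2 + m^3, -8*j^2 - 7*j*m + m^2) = 1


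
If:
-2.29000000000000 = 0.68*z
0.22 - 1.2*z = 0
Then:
No Solution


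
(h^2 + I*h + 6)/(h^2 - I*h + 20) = (h^2 + I*h + 6)/(h^2 - I*h + 20)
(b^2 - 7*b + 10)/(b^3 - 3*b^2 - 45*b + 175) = (b - 2)/(b^2 + 2*b - 35)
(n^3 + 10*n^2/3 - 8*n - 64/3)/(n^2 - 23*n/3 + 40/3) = (n^2 + 6*n + 8)/(n - 5)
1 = 1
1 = 1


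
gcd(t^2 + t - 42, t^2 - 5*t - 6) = t - 6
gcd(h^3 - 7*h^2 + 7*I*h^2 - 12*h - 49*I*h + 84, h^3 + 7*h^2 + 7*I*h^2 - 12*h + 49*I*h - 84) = h^2 + 7*I*h - 12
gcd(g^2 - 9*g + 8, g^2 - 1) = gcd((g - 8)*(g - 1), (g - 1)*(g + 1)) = g - 1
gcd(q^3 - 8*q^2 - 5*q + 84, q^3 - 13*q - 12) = q^2 - q - 12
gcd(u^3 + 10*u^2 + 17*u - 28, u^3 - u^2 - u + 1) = u - 1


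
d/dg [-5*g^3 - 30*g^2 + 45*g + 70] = -15*g^2 - 60*g + 45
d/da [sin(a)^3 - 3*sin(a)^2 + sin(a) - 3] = (3*sin(a)^2 - 6*sin(a) + 1)*cos(a)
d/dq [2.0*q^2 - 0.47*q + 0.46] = 4.0*q - 0.47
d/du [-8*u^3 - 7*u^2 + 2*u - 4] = -24*u^2 - 14*u + 2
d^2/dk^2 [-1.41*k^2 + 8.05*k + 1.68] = -2.82000000000000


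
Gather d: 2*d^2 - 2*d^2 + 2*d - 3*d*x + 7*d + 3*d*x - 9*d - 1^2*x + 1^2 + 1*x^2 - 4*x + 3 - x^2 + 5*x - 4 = 0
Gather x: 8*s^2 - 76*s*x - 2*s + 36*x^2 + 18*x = 8*s^2 - 2*s + 36*x^2 + x*(18 - 76*s)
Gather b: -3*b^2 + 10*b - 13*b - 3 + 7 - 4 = -3*b^2 - 3*b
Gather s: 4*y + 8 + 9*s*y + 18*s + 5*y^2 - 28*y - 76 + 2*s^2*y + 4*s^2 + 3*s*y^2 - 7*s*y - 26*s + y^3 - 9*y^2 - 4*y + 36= s^2*(2*y + 4) + s*(3*y^2 + 2*y - 8) + y^3 - 4*y^2 - 28*y - 32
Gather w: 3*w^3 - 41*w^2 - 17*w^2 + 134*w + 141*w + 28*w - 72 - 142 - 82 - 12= 3*w^3 - 58*w^2 + 303*w - 308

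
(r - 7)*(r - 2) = r^2 - 9*r + 14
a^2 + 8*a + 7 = (a + 1)*(a + 7)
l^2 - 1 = (l - 1)*(l + 1)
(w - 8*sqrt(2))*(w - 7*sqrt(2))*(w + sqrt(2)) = w^3 - 14*sqrt(2)*w^2 + 82*w + 112*sqrt(2)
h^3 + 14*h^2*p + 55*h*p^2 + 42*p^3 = (h + p)*(h + 6*p)*(h + 7*p)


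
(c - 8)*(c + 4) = c^2 - 4*c - 32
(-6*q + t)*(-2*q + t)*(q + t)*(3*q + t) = 36*q^4 + 24*q^3*t - 17*q^2*t^2 - 4*q*t^3 + t^4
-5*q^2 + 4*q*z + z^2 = (-q + z)*(5*q + z)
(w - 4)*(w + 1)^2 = w^3 - 2*w^2 - 7*w - 4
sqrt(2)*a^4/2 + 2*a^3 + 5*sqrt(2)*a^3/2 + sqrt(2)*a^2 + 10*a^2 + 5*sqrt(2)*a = a*(a + 5)*(a + sqrt(2))*(sqrt(2)*a/2 + 1)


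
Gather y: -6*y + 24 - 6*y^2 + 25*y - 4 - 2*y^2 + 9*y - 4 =-8*y^2 + 28*y + 16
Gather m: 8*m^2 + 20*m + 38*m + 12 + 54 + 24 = 8*m^2 + 58*m + 90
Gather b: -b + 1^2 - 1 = -b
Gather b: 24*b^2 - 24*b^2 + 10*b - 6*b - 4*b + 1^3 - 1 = 0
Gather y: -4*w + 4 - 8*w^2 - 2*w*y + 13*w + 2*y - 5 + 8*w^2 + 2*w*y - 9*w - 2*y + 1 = 0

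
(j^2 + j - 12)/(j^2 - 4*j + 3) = (j + 4)/(j - 1)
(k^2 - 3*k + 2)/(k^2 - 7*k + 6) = (k - 2)/(k - 6)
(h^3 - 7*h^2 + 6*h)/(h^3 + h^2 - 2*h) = (h - 6)/(h + 2)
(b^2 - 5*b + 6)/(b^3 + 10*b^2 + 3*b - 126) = (b - 2)/(b^2 + 13*b + 42)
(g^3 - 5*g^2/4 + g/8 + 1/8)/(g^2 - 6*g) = (8*g^3 - 10*g^2 + g + 1)/(8*g*(g - 6))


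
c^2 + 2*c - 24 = (c - 4)*(c + 6)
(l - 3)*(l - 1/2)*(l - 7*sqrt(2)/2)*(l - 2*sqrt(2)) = l^4 - 11*sqrt(2)*l^3/2 - 7*l^3/2 + 31*l^2/2 + 77*sqrt(2)*l^2/4 - 49*l - 33*sqrt(2)*l/4 + 21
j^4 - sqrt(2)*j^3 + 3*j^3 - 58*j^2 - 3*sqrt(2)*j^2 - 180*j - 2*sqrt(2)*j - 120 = (j + 1)*(j + 2)*(j - 6*sqrt(2))*(j + 5*sqrt(2))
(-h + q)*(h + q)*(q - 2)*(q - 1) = -h^2*q^2 + 3*h^2*q - 2*h^2 + q^4 - 3*q^3 + 2*q^2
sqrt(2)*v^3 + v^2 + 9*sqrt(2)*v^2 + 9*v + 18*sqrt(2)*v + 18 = (v + 3)*(v + 6)*(sqrt(2)*v + 1)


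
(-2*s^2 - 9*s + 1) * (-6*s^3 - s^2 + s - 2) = 12*s^5 + 56*s^4 + s^3 - 6*s^2 + 19*s - 2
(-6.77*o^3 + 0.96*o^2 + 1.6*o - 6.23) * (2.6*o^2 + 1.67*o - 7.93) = -17.602*o^5 - 8.8099*o^4 + 59.4493*o^3 - 21.1388*o^2 - 23.0921*o + 49.4039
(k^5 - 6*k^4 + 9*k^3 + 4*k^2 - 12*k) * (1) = k^5 - 6*k^4 + 9*k^3 + 4*k^2 - 12*k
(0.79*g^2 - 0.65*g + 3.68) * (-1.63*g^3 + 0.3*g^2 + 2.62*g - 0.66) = -1.2877*g^5 + 1.2965*g^4 - 4.1236*g^3 - 1.1204*g^2 + 10.0706*g - 2.4288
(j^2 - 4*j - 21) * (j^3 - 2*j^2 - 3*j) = j^5 - 6*j^4 - 16*j^3 + 54*j^2 + 63*j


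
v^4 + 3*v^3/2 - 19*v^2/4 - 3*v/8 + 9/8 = (v - 3/2)*(v - 1/2)*(v + 1/2)*(v + 3)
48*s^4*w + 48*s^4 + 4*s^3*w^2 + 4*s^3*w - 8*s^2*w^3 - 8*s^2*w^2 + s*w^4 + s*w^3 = (-6*s + w)*(-4*s + w)*(2*s + w)*(s*w + s)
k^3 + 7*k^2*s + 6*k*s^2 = k*(k + s)*(k + 6*s)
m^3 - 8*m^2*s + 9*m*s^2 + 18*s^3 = (m - 6*s)*(m - 3*s)*(m + s)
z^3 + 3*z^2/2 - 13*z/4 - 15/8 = (z - 3/2)*(z + 1/2)*(z + 5/2)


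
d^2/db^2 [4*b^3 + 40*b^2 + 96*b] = 24*b + 80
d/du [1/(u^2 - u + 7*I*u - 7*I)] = (-2*u + 1 - 7*I)/(u^2 - u + 7*I*u - 7*I)^2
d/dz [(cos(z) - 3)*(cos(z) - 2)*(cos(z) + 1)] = (-3*cos(z)^2 + 8*cos(z) - 1)*sin(z)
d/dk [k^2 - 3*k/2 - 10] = 2*k - 3/2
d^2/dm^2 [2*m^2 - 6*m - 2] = 4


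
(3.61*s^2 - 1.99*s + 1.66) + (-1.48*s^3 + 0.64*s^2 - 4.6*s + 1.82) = -1.48*s^3 + 4.25*s^2 - 6.59*s + 3.48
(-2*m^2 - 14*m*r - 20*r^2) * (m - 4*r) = -2*m^3 - 6*m^2*r + 36*m*r^2 + 80*r^3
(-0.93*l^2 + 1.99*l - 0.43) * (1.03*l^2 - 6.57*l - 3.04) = -0.9579*l^4 + 8.1598*l^3 - 10.69*l^2 - 3.2245*l + 1.3072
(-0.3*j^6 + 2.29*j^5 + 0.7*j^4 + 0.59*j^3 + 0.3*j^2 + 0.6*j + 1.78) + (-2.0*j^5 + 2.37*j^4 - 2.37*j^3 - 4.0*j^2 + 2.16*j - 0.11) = -0.3*j^6 + 0.29*j^5 + 3.07*j^4 - 1.78*j^3 - 3.7*j^2 + 2.76*j + 1.67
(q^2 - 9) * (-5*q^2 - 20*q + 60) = -5*q^4 - 20*q^3 + 105*q^2 + 180*q - 540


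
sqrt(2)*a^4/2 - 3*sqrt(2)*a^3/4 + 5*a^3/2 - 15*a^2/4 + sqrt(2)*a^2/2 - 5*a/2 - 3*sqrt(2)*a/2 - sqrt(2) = (a - 2)*(a + 1/2)*(a + 2*sqrt(2))*(sqrt(2)*a/2 + 1/2)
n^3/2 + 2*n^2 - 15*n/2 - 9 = (n/2 + 1/2)*(n - 3)*(n + 6)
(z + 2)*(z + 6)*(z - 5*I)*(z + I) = z^4 + 8*z^3 - 4*I*z^3 + 17*z^2 - 32*I*z^2 + 40*z - 48*I*z + 60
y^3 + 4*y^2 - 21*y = y*(y - 3)*(y + 7)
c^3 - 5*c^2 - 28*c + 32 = (c - 8)*(c - 1)*(c + 4)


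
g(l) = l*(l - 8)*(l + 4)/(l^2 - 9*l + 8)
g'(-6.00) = 0.90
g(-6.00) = -1.71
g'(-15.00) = 0.98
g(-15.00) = -10.31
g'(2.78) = -0.58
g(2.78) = 10.59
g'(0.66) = -42.25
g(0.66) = -9.05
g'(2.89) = -0.40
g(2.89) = 10.54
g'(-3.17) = 0.71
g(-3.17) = 0.63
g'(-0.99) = -0.26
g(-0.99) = 1.50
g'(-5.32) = 0.87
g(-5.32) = -1.11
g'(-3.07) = 0.70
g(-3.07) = 0.70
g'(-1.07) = -0.17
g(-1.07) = 1.51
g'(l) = l*(9 - 2*l)*(l - 8)*(l + 4)/(l^2 - 9*l + 8)^2 + l*(l - 8)/(l^2 - 9*l + 8) + l*(l + 4)/(l^2 - 9*l + 8) + (l - 8)*(l + 4)/(l^2 - 9*l + 8)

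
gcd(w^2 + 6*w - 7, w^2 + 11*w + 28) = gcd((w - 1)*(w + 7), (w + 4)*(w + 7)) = w + 7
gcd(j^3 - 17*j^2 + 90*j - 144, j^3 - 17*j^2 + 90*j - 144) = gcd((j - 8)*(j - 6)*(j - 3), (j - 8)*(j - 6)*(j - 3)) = j^3 - 17*j^2 + 90*j - 144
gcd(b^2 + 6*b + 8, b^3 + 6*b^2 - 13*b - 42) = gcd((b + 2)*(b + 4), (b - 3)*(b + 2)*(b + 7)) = b + 2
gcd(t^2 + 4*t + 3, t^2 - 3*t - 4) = t + 1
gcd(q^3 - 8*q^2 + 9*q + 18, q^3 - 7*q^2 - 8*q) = q + 1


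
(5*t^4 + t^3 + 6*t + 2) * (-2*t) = -10*t^5 - 2*t^4 - 12*t^2 - 4*t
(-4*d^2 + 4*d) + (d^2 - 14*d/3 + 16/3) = -3*d^2 - 2*d/3 + 16/3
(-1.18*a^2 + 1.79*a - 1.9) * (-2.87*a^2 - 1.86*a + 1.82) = 3.3866*a^4 - 2.9425*a^3 - 0.024*a^2 + 6.7918*a - 3.458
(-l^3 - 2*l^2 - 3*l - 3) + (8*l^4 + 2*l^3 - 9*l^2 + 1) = 8*l^4 + l^3 - 11*l^2 - 3*l - 2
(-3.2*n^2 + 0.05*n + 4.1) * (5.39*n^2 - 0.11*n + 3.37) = -17.248*n^4 + 0.6215*n^3 + 11.3095*n^2 - 0.2825*n + 13.817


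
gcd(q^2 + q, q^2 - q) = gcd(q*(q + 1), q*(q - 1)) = q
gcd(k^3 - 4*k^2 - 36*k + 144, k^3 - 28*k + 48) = k^2 + 2*k - 24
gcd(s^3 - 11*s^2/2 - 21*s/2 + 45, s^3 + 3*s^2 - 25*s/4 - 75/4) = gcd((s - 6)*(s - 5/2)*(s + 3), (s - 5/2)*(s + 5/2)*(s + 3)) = s^2 + s/2 - 15/2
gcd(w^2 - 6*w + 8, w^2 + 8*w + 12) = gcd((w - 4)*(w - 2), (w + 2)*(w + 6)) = 1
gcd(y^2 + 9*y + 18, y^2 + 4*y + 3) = y + 3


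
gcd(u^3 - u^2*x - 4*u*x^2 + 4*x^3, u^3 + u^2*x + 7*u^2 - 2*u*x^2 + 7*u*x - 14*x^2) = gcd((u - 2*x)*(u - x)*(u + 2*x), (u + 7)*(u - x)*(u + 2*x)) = -u^2 - u*x + 2*x^2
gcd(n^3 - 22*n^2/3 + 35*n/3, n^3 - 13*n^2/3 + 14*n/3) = n^2 - 7*n/3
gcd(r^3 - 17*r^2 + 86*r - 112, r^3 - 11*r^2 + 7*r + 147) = r - 7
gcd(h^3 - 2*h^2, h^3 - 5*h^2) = h^2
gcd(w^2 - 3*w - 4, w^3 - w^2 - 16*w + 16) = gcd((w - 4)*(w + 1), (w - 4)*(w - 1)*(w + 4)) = w - 4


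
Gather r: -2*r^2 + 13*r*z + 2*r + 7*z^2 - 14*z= -2*r^2 + r*(13*z + 2) + 7*z^2 - 14*z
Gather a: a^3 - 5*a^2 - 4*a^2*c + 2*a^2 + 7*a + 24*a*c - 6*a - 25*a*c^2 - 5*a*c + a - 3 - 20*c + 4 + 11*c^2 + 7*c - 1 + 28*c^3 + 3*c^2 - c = a^3 + a^2*(-4*c - 3) + a*(-25*c^2 + 19*c + 2) + 28*c^3 + 14*c^2 - 14*c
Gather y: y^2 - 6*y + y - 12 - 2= y^2 - 5*y - 14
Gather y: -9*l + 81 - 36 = 45 - 9*l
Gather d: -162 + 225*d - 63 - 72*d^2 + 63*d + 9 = -72*d^2 + 288*d - 216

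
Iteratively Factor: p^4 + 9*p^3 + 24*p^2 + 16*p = (p + 4)*(p^3 + 5*p^2 + 4*p) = p*(p + 4)*(p^2 + 5*p + 4) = p*(p + 4)^2*(p + 1)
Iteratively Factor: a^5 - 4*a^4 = (a)*(a^4 - 4*a^3) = a^2*(a^3 - 4*a^2) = a^3*(a^2 - 4*a) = a^4*(a - 4)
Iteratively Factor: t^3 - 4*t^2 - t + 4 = (t - 4)*(t^2 - 1) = (t - 4)*(t - 1)*(t + 1)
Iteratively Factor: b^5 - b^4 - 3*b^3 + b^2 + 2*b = (b + 1)*(b^4 - 2*b^3 - b^2 + 2*b) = (b - 2)*(b + 1)*(b^3 - b) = (b - 2)*(b + 1)^2*(b^2 - b) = b*(b - 2)*(b + 1)^2*(b - 1)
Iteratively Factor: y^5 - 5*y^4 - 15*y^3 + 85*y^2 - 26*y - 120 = (y - 2)*(y^4 - 3*y^3 - 21*y^2 + 43*y + 60) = (y - 2)*(y + 1)*(y^3 - 4*y^2 - 17*y + 60) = (y - 2)*(y + 1)*(y + 4)*(y^2 - 8*y + 15) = (y - 5)*(y - 2)*(y + 1)*(y + 4)*(y - 3)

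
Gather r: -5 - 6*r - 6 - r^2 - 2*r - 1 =-r^2 - 8*r - 12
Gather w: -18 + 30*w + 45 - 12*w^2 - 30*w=27 - 12*w^2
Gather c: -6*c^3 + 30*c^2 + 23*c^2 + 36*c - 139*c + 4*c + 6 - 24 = -6*c^3 + 53*c^2 - 99*c - 18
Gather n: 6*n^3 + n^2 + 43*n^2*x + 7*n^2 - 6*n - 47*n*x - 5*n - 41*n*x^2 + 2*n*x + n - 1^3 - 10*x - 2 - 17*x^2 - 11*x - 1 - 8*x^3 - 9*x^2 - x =6*n^3 + n^2*(43*x + 8) + n*(-41*x^2 - 45*x - 10) - 8*x^3 - 26*x^2 - 22*x - 4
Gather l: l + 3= l + 3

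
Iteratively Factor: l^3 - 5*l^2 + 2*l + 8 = (l + 1)*(l^2 - 6*l + 8) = (l - 4)*(l + 1)*(l - 2)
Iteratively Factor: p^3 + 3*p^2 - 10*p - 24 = (p + 4)*(p^2 - p - 6) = (p - 3)*(p + 4)*(p + 2)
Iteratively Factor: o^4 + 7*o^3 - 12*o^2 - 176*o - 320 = (o + 4)*(o^3 + 3*o^2 - 24*o - 80) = (o + 4)^2*(o^2 - o - 20) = (o - 5)*(o + 4)^2*(o + 4)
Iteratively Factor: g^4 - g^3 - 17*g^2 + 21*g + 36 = (g + 1)*(g^3 - 2*g^2 - 15*g + 36) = (g - 3)*(g + 1)*(g^2 + g - 12) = (g - 3)^2*(g + 1)*(g + 4)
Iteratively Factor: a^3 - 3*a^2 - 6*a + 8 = (a - 4)*(a^2 + a - 2) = (a - 4)*(a + 2)*(a - 1)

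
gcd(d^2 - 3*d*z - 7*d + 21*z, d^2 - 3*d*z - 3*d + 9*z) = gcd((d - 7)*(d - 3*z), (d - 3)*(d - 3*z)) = -d + 3*z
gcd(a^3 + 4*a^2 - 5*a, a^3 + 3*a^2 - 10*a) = a^2 + 5*a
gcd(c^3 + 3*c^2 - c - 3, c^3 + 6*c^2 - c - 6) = c^2 - 1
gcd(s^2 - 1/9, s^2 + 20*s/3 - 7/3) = s - 1/3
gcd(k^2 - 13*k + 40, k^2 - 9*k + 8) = k - 8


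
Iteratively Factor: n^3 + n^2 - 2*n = (n)*(n^2 + n - 2) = n*(n + 2)*(n - 1)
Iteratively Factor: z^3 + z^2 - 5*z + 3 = (z - 1)*(z^2 + 2*z - 3) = (z - 1)^2*(z + 3)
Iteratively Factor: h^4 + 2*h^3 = (h)*(h^3 + 2*h^2) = h^2*(h^2 + 2*h) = h^2*(h + 2)*(h)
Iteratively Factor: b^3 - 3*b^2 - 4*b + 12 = (b + 2)*(b^2 - 5*b + 6) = (b - 3)*(b + 2)*(b - 2)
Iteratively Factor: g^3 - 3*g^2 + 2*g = (g - 2)*(g^2 - g) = g*(g - 2)*(g - 1)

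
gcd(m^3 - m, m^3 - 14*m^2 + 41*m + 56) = m + 1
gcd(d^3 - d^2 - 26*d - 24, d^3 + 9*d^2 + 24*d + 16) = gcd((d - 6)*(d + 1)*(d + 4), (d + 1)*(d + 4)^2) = d^2 + 5*d + 4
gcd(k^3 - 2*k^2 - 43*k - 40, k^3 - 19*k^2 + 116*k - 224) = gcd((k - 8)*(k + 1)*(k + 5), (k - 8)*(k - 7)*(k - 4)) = k - 8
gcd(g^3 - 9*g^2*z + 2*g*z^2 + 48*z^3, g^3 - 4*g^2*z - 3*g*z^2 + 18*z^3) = -g^2 + g*z + 6*z^2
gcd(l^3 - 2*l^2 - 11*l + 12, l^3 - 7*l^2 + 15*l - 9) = l - 1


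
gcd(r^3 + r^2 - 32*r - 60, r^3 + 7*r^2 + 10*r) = r^2 + 7*r + 10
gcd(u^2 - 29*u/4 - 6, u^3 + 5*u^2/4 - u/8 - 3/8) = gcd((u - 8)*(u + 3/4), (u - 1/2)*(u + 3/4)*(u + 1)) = u + 3/4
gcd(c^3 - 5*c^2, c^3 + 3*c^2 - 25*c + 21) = 1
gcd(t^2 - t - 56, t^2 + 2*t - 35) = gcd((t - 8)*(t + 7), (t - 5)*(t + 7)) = t + 7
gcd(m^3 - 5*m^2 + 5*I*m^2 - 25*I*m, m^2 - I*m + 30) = m + 5*I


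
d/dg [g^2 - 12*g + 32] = 2*g - 12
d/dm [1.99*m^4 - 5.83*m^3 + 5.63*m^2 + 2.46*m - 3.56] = 7.96*m^3 - 17.49*m^2 + 11.26*m + 2.46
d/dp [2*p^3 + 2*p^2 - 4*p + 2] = 6*p^2 + 4*p - 4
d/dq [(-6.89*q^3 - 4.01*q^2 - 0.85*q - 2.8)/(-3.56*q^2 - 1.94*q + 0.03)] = (24.5284*q^4 + 26.7332*q^3 + 4.1333*q^2 - 20.1766*q - 5.4575)/(12.6736*q^4 + 13.8128*q^3 + 3.55*q^2 - 0.1164*q + 0.0009)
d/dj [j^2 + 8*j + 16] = 2*j + 8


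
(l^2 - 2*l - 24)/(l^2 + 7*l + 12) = (l - 6)/(l + 3)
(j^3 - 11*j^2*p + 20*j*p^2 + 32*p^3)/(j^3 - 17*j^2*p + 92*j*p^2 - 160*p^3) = (-j - p)/(-j + 5*p)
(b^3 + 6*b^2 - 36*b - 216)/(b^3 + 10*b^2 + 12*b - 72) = (b - 6)/(b - 2)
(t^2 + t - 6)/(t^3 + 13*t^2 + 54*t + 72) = (t - 2)/(t^2 + 10*t + 24)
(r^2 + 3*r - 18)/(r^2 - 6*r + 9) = (r + 6)/(r - 3)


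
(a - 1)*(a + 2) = a^2 + a - 2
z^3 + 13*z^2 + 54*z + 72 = (z + 3)*(z + 4)*(z + 6)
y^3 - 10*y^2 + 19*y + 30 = (y - 6)*(y - 5)*(y + 1)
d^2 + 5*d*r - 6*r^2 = (d - r)*(d + 6*r)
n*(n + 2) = n^2 + 2*n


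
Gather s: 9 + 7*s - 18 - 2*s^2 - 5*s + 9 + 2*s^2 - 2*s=0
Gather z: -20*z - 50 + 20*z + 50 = 0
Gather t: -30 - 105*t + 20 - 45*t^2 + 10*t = -45*t^2 - 95*t - 10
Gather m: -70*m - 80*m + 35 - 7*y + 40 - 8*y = -150*m - 15*y + 75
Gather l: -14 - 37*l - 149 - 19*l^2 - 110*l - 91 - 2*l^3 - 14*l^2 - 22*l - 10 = -2*l^3 - 33*l^2 - 169*l - 264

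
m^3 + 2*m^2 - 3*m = m*(m - 1)*(m + 3)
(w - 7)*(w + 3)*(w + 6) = w^3 + 2*w^2 - 45*w - 126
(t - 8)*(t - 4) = t^2 - 12*t + 32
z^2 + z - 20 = (z - 4)*(z + 5)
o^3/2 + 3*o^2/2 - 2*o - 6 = (o/2 + 1)*(o - 2)*(o + 3)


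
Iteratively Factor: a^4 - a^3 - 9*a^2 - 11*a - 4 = (a - 4)*(a^3 + 3*a^2 + 3*a + 1) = (a - 4)*(a + 1)*(a^2 + 2*a + 1) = (a - 4)*(a + 1)^2*(a + 1)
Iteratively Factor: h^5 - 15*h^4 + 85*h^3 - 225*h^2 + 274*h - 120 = (h - 2)*(h^4 - 13*h^3 + 59*h^2 - 107*h + 60) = (h - 4)*(h - 2)*(h^3 - 9*h^2 + 23*h - 15) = (h - 4)*(h - 3)*(h - 2)*(h^2 - 6*h + 5) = (h - 5)*(h - 4)*(h - 3)*(h - 2)*(h - 1)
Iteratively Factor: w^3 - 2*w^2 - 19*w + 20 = (w - 1)*(w^2 - w - 20) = (w - 5)*(w - 1)*(w + 4)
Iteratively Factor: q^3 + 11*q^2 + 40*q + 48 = (q + 4)*(q^2 + 7*q + 12) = (q + 3)*(q + 4)*(q + 4)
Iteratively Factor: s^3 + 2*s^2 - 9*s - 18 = (s - 3)*(s^2 + 5*s + 6) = (s - 3)*(s + 3)*(s + 2)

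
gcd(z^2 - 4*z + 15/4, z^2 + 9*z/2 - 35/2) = z - 5/2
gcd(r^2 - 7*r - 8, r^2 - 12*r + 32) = r - 8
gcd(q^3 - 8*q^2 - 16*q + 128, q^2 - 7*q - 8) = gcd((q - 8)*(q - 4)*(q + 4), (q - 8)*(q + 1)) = q - 8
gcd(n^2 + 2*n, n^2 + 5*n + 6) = n + 2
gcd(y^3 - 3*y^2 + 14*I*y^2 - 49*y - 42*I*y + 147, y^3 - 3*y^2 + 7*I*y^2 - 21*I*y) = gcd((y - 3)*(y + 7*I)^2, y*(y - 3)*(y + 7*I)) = y^2 + y*(-3 + 7*I) - 21*I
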